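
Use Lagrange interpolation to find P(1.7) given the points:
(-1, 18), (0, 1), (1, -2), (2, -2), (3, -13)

Lagrange interpolation formula:
P(x) = Σ yᵢ × Lᵢ(x)
where Lᵢ(x) = Π_{j≠i} (x - xⱼ)/(xᵢ - xⱼ)

L_0(1.7) = (1.7 - 0)/(-1 - 0) × (1.7 - 1)/(-1 - 1) × (1.7 - 2)/(-1 - 2) × (1.7 - 3)/(-1 - 3) = 0.019338
L_1(1.7) = (1.7 - (-1))/(0 - (-1)) × (1.7 - 1)/(0 - 1) × (1.7 - 2)/(0 - 2) × (1.7 - 3)/(0 - 3) = -0.122850
L_2(1.7) = (1.7 - (-1))/(1 - (-1)) × (1.7 - 0)/(1 - 0) × (1.7 - 2)/(1 - 2) × (1.7 - 3)/(1 - 3) = 0.447525
L_3(1.7) = (1.7 - (-1))/(2 - (-1)) × (1.7 - 0)/(2 - 0) × (1.7 - 1)/(2 - 1) × (1.7 - 3)/(2 - 3) = 0.696150
L_4(1.7) = (1.7 - (-1))/(3 - (-1)) × (1.7 - 0)/(3 - 0) × (1.7 - 1)/(3 - 1) × (1.7 - 2)/(3 - 2) = -0.040163

P(1.7) = 18×L_0(1.7) + 1×L_1(1.7) + (-2)×L_2(1.7) + (-2)×L_3(1.7) + (-13)×L_4(1.7)
P(1.7) = -1.540013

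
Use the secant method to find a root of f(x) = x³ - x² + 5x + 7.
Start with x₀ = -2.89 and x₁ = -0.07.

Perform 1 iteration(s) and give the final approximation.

f(x) = x³ - x² + 5x + 7
x₀ = -2.89, x₁ = -0.07

Secant formula: x_{n+1} = x_n - f(x_n)(x_n - x_{n-1})/(f(x_n) - f(x_{n-1}))

Iteration 1:
  f(-2.890000) = -39.939669
  f(-0.070000) = 6.644757
  x_2 = -0.070000 - 6.644757×(-0.070000 - (-2.890000))/(6.644757 - (-39.939669))
       = -0.472242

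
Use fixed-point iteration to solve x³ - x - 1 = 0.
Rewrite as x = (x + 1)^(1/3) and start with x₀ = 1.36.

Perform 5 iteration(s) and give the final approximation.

Equation: x³ - x - 1 = 0
Fixed-point form: x = (x + 1)^(1/3)
x₀ = 1.36

x_1 = g(1.360000) = 1.331386
x_2 = g(1.331386) = 1.325983
x_3 = g(1.325983) = 1.324958
x_4 = g(1.324958) = 1.324764
x_5 = g(1.324764) = 1.324727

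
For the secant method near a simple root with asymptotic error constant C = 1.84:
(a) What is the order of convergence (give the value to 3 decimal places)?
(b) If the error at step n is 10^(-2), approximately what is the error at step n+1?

(a) Secant method has superlinear convergence with order φ = (1+√5)/2 ≈ 1.618.
    This means |e_{n+1}| ≈ C|e_n|^1.618.

(b) With |e_n| = 10^(-2) and C = 1.84:
    |e_{n+1}| ≈ 1.84 × (10^(-2))^1.618 = 1.84 × 10^(-3.24)

(a) ≈ 1.618 (golden ratio); (b) |e_{n+1}| ≈ 1.068e-03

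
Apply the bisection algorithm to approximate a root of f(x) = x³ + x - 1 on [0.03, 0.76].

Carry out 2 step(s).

f(x) = x³ + x - 1
Initial interval: [0.03, 0.76]

Iteration 1:
  c_1 = (0.030000 + 0.760000)/2 = 0.395000
  f(c_1) = f(0.395000) = -0.543370
  f(a) × f(c) ≥ 0, new interval: [0.395000, 0.760000]
Iteration 2:
  c_2 = (0.395000 + 0.760000)/2 = 0.577500
  f(c_2) = f(0.577500) = -0.229900
  f(a) × f(c) ≥ 0, new interval: [0.577500, 0.760000]

After 2 iteration(s), the approximation is c_2 = 0.577500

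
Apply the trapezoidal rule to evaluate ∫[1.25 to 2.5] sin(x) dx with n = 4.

f(x) = sin(x)
a = 1.25, b = 2.5, n = 4
h = (b - a)/n = 0.312500

Trapezoidal rule: (h/2)[f(x₀) + 2f(x₁) + 2f(x₂) + ... + f(xₙ)]

x_0 = 1.2500, f(x_0) = 0.948985, coefficient = 1
x_1 = 1.5625, f(x_1) = 0.999966, coefficient = 2
x_2 = 1.8750, f(x_2) = 0.954086, coefficient = 2
x_3 = 2.1875, f(x_3) = 0.815789, coefficient = 2
x_4 = 2.5000, f(x_4) = 0.598472, coefficient = 1

I ≈ (0.312500/2) × 7.087138 = 1.107365
Exact value: 1.116466
Error: 0.009101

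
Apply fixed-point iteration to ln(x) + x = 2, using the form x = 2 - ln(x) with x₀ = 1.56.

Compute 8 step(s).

Equation: ln(x) + x = 2
Fixed-point form: x = 2 - ln(x)
x₀ = 1.56

x_1 = g(1.560000) = 1.555314
x_2 = g(1.555314) = 1.558322
x_3 = g(1.558322) = 1.556390
x_4 = g(1.556390) = 1.557631
x_5 = g(1.557631) = 1.556834
x_6 = g(1.556834) = 1.557346
x_7 = g(1.557346) = 1.557017
x_8 = g(1.557017) = 1.557228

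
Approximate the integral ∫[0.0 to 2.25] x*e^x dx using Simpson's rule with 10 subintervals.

f(x) = x*e^x
a = 0.0, b = 2.25, n = 10
h = (b - a)/n = 0.225000

Simpson's rule: (h/3)[f(x₀) + 4f(x₁) + 2f(x₂) + ... + f(xₙ)]

x_0 = 0.0000, f(x_0) = 0.000000, coefficient = 1
x_1 = 0.2250, f(x_1) = 0.281773, coefficient = 4
x_2 = 0.4500, f(x_2) = 0.705740, coefficient = 2
x_3 = 0.6750, f(x_3) = 1.325722, coefficient = 4
x_4 = 0.9000, f(x_4) = 2.213643, coefficient = 2
x_5 = 1.1250, f(x_5) = 3.465244, coefficient = 4
x_6 = 1.3500, f(x_6) = 5.207524, coefficient = 2
x_7 = 1.5750, f(x_7) = 7.608418, coefficient = 4
x_8 = 1.8000, f(x_8) = 10.889365, coefficient = 2
x_9 = 2.0250, f(x_9) = 15.341625, coefficient = 4
x_10 = 2.2500, f(x_10) = 21.347406, coefficient = 1

I ≈ (0.225000/3) × 171.471078 = 12.860331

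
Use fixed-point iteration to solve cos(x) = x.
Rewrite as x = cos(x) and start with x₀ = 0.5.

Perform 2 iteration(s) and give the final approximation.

Equation: cos(x) = x
Fixed-point form: x = cos(x)
x₀ = 0.5

x_1 = g(0.500000) = 0.877583
x_2 = g(0.877583) = 0.639012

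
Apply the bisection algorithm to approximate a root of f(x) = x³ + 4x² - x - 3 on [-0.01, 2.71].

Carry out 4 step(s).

f(x) = x³ + 4x² - x - 3
Initial interval: [-0.01, 2.71]

Iteration 1:
  c_1 = (-0.010000 + 2.710000)/2 = 1.350000
  f(c_1) = f(1.350000) = 5.400375
  f(a) × f(c) < 0, new interval: [-0.010000, 1.350000]
Iteration 2:
  c_2 = (-0.010000 + 1.350000)/2 = 0.670000
  f(c_2) = f(0.670000) = -1.573637
  f(a) × f(c) ≥ 0, new interval: [0.670000, 1.350000]
Iteration 3:
  c_3 = (0.670000 + 1.350000)/2 = 1.010000
  f(c_3) = f(1.010000) = 1.100701
  f(a) × f(c) < 0, new interval: [0.670000, 1.010000]
Iteration 4:
  c_4 = (0.670000 + 1.010000)/2 = 0.840000
  f(c_4) = f(0.840000) = -0.424896
  f(a) × f(c) ≥ 0, new interval: [0.840000, 1.010000]

After 4 iteration(s), the approximation is c_4 = 0.840000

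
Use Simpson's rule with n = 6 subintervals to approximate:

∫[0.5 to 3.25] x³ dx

f(x) = x³
a = 0.5, b = 3.25, n = 6
h = (b - a)/n = 0.458333

Simpson's rule: (h/3)[f(x₀) + 4f(x₁) + 2f(x₂) + ... + f(xₙ)]

x_0 = 0.5000, f(x_0) = 0.125000, coefficient = 1
x_1 = 0.9583, f(x_1) = 0.880136, coefficient = 4
x_2 = 1.4167, f(x_2) = 2.843171, coefficient = 2
x_3 = 1.8750, f(x_3) = 6.591797, coefficient = 4
x_4 = 2.3333, f(x_4) = 12.703704, coefficient = 2
x_5 = 2.7917, f(x_5) = 21.756583, coefficient = 4
x_6 = 3.2500, f(x_6) = 34.328125, coefficient = 1

I ≈ (0.458333/3) × 182.460937 = 27.875977
Exact value: 27.875977
Error: 0.000000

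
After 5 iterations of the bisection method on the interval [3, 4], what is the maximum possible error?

Bisection error bound: |error| ≤ (b-a)/2^n
|error| ≤ (4 - 3)/2^5 = 1/2^5
|error| ≤ 0.0312500000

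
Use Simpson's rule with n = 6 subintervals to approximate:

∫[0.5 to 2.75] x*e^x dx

f(x) = x*e^x
a = 0.5, b = 2.75, n = 6
h = (b - a)/n = 0.375000

Simpson's rule: (h/3)[f(x₀) + 4f(x₁) + 2f(x₂) + ... + f(xₙ)]

x_0 = 0.5000, f(x_0) = 0.824361, coefficient = 1
x_1 = 0.8750, f(x_1) = 2.099016, coefficient = 4
x_2 = 1.2500, f(x_2) = 4.362929, coefficient = 2
x_3 = 1.6250, f(x_3) = 8.252431, coefficient = 4
x_4 = 2.0000, f(x_4) = 14.778112, coefficient = 2
x_5 = 2.3750, f(x_5) = 25.533656, coefficient = 4
x_6 = 2.7500, f(x_6) = 43.017238, coefficient = 1

I ≈ (0.375000/3) × 225.664093 = 28.208012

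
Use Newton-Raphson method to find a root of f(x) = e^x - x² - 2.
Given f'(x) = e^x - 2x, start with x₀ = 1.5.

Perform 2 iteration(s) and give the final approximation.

f(x) = e^x - x² - 2
f'(x) = e^x - 2x
x₀ = 1.5

Newton-Raphson formula: x_{n+1} = x_n - f(x_n)/f'(x_n)

Iteration 1:
  f(1.500000) = 0.231689
  f'(1.500000) = 1.481689
  x_1 = 1.500000 - 0.231689/1.481689 = 1.343632
Iteration 2:
  f(1.343632) = 0.027592
  f'(1.343632) = 1.145675
  x_2 = 1.343632 - 0.027592/1.145675 = 1.319548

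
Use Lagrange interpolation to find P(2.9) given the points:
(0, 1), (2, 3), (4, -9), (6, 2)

Lagrange interpolation formula:
P(x) = Σ yᵢ × Lᵢ(x)
where Lᵢ(x) = Π_{j≠i} (x - xⱼ)/(xᵢ - xⱼ)

L_0(2.9) = (2.9 - 2)/(0 - 2) × (2.9 - 4)/(0 - 4) × (2.9 - 6)/(0 - 6) = -0.063938
L_1(2.9) = (2.9 - 0)/(2 - 0) × (2.9 - 4)/(2 - 4) × (2.9 - 6)/(2 - 6) = 0.618062
L_2(2.9) = (2.9 - 0)/(4 - 0) × (2.9 - 2)/(4 - 2) × (2.9 - 6)/(4 - 6) = 0.505687
L_3(2.9) = (2.9 - 0)/(6 - 0) × (2.9 - 2)/(6 - 2) × (2.9 - 4)/(6 - 4) = -0.059812

P(2.9) = 1×L_0(2.9) + 3×L_1(2.9) + (-9)×L_2(2.9) + 2×L_3(2.9)
P(2.9) = -2.880562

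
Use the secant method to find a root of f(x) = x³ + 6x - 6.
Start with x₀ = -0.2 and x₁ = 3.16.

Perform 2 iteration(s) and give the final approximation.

f(x) = x³ + 6x - 6
x₀ = -0.2, x₁ = 3.16

Secant formula: x_{n+1} = x_n - f(x_n)(x_n - x_{n-1})/(f(x_n) - f(x_{n-1}))

Iteration 1:
  f(-0.200000) = -7.208000
  f(3.160000) = 44.514496
  x_2 = 3.160000 - 44.514496×(3.160000 - (-0.200000))/(44.514496 - (-7.208000))
       = 0.268247
Iteration 2:
  f(3.160000) = 44.514496
  f(0.268247) = -4.371219
  x_3 = 0.268247 - (-4.371219)×(0.268247 - 3.160000)/(-4.371219 - 44.514496)
       = 0.526819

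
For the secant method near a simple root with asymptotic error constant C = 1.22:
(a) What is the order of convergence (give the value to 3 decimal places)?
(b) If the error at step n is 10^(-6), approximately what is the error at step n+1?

(a) Secant method has superlinear convergence with order φ = (1+√5)/2 ≈ 1.618.
    This means |e_{n+1}| ≈ C|e_n|^1.618.

(b) With |e_n| = 10^(-6) and C = 1.22:
    |e_{n+1}| ≈ 1.22 × (10^(-6))^1.618 = 1.22 × 10^(-9.71)

(a) ≈ 1.618 (golden ratio); (b) |e_{n+1}| ≈ 2.389e-10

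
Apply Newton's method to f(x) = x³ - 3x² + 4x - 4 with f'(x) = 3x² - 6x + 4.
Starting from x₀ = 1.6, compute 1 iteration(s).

f(x) = x³ - 3x² + 4x - 4
f'(x) = 3x² - 6x + 4
x₀ = 1.6

Newton-Raphson formula: x_{n+1} = x_n - f(x_n)/f'(x_n)

Iteration 1:
  f(1.600000) = -1.184000
  f'(1.600000) = 2.080000
  x_1 = 1.600000 - (-1.184000)/2.080000 = 2.169231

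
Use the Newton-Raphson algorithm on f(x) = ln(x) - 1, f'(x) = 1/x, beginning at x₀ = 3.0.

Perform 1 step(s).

f(x) = ln(x) - 1
f'(x) = 1/x
x₀ = 3.0

Newton-Raphson formula: x_{n+1} = x_n - f(x_n)/f'(x_n)

Iteration 1:
  f(3.000000) = 0.098612
  f'(3.000000) = 0.333333
  x_1 = 3.000000 - 0.098612/0.333333 = 2.704163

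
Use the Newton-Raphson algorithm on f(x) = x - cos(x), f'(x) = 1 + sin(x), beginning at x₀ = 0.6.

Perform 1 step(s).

f(x) = x - cos(x)
f'(x) = 1 + sin(x)
x₀ = 0.6

Newton-Raphson formula: x_{n+1} = x_n - f(x_n)/f'(x_n)

Iteration 1:
  f(0.600000) = -0.225336
  f'(0.600000) = 1.564642
  x_1 = 0.600000 - (-0.225336)/1.564642 = 0.744017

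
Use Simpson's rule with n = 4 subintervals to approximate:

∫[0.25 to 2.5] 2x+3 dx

f(x) = 2x+3
a = 0.25, b = 2.5, n = 4
h = (b - a)/n = 0.562500

Simpson's rule: (h/3)[f(x₀) + 4f(x₁) + 2f(x₂) + ... + f(xₙ)]

x_0 = 0.2500, f(x_0) = 3.500000, coefficient = 1
x_1 = 0.8125, f(x_1) = 4.625000, coefficient = 4
x_2 = 1.3750, f(x_2) = 5.750000, coefficient = 2
x_3 = 1.9375, f(x_3) = 6.875000, coefficient = 4
x_4 = 2.5000, f(x_4) = 8.000000, coefficient = 1

I ≈ (0.562500/3) × 69.000000 = 12.937500
Exact value: 12.937500
Error: 0.000000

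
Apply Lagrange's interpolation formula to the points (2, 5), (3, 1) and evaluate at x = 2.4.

Lagrange interpolation formula:
P(x) = Σ yᵢ × Lᵢ(x)
where Lᵢ(x) = Π_{j≠i} (x - xⱼ)/(xᵢ - xⱼ)

L_0(2.4) = (2.4 - 3)/(2 - 3) = 0.600000
L_1(2.4) = (2.4 - 2)/(3 - 2) = 0.400000

P(2.4) = 5×L_0(2.4) + 1×L_1(2.4)
P(2.4) = 3.400000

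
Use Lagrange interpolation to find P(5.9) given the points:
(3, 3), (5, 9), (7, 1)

Lagrange interpolation formula:
P(x) = Σ yᵢ × Lᵢ(x)
where Lᵢ(x) = Π_{j≠i} (x - xⱼ)/(xᵢ - xⱼ)

L_0(5.9) = (5.9 - 5)/(3 - 5) × (5.9 - 7)/(3 - 7) = -0.123750
L_1(5.9) = (5.9 - 3)/(5 - 3) × (5.9 - 7)/(5 - 7) = 0.797500
L_2(5.9) = (5.9 - 3)/(7 - 3) × (5.9 - 5)/(7 - 5) = 0.326250

P(5.9) = 3×L_0(5.9) + 9×L_1(5.9) + 1×L_2(5.9)
P(5.9) = 7.132500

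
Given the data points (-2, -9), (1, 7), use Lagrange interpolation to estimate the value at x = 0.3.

Lagrange interpolation formula:
P(x) = Σ yᵢ × Lᵢ(x)
where Lᵢ(x) = Π_{j≠i} (x - xⱼ)/(xᵢ - xⱼ)

L_0(0.3) = (0.3 - 1)/(-2 - 1) = 0.233333
L_1(0.3) = (0.3 - (-2))/(1 - (-2)) = 0.766667

P(0.3) = (-9)×L_0(0.3) + 7×L_1(0.3)
P(0.3) = 3.266667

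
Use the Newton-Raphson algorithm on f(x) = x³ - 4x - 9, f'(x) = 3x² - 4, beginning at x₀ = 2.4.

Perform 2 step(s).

f(x) = x³ - 4x - 9
f'(x) = 3x² - 4
x₀ = 2.4

Newton-Raphson formula: x_{n+1} = x_n - f(x_n)/f'(x_n)

Iteration 1:
  f(2.400000) = -4.776000
  f'(2.400000) = 13.280000
  x_1 = 2.400000 - (-4.776000)/13.280000 = 2.759639
Iteration 2:
  f(2.759639) = 0.977763
  f'(2.759639) = 18.846815
  x_2 = 2.759639 - 0.977763/18.846815 = 2.707759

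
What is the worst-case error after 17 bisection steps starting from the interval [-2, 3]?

Bisection error bound: |error| ≤ (b-a)/2^n
|error| ≤ (3 - (-2))/2^17 = 5/2^17
|error| ≤ 0.0000381470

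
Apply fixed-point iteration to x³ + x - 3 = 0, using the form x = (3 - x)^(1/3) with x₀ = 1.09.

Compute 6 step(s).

Equation: x³ + x - 3 = 0
Fixed-point form: x = (3 - x)^(1/3)
x₀ = 1.09

x_1 = g(1.090000) = 1.240731
x_2 = g(1.240731) = 1.207195
x_3 = g(1.207195) = 1.214817
x_4 = g(1.214817) = 1.213093
x_5 = g(1.213093) = 1.213484
x_6 = g(1.213484) = 1.213395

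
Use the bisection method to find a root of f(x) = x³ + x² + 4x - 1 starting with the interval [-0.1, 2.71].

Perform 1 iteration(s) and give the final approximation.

f(x) = x³ + x² + 4x - 1
Initial interval: [-0.1, 2.71]

Iteration 1:
  c_1 = (-0.100000 + 2.710000)/2 = 1.305000
  f(c_1) = f(1.305000) = 8.145473
  f(a) × f(c) < 0, new interval: [-0.100000, 1.305000]

After 1 iteration(s), the approximation is c_1 = 1.305000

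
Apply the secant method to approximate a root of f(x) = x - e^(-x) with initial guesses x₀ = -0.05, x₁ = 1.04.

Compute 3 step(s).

f(x) = x - e^(-x)
x₀ = -0.05, x₁ = 1.04

Secant formula: x_{n+1} = x_n - f(x_n)(x_n - x_{n-1})/(f(x_n) - f(x_{n-1}))

Iteration 1:
  f(-0.050000) = -1.101271
  f(1.040000) = 0.686545
  x_2 = 1.040000 - 0.686545×(1.040000 - (-0.050000))/(0.686545 - (-1.101271))
       = 0.621425
Iteration 2:
  f(1.040000) = 0.686545
  f(0.621425) = 0.084247
  x_3 = 0.621425 - 0.084247×(0.621425 - 1.040000)/(0.084247 - 0.686545)
       = 0.562877
Iteration 3:
  f(0.621425) = 0.084247
  f(0.562877) = -0.006691
  x_4 = 0.562877 - (-0.006691)×(0.562877 - 0.621425)/(-0.006691 - 0.084247)
       = 0.567185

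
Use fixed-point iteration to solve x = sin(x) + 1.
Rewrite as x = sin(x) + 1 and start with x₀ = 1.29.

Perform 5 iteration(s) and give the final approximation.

Equation: x = sin(x) + 1
Fixed-point form: x = sin(x) + 1
x₀ = 1.29

x_1 = g(1.290000) = 1.960835
x_2 = g(1.960835) = 1.924894
x_3 = g(1.924894) = 1.937960
x_4 = g(1.937960) = 1.933349
x_5 = g(1.933349) = 1.934994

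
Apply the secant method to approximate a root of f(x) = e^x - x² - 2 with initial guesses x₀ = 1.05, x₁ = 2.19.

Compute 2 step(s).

f(x) = e^x - x² - 2
x₀ = 1.05, x₁ = 2.19

Secant formula: x_{n+1} = x_n - f(x_n)(x_n - x_{n-1})/(f(x_n) - f(x_{n-1}))

Iteration 1:
  f(1.050000) = -0.244849
  f(2.190000) = 2.139113
  x_2 = 2.190000 - 2.139113×(2.190000 - 1.050000)/(2.139113 - (-0.244849))
       = 1.167086
Iteration 2:
  f(2.190000) = 2.139113
  f(1.167086) = -0.149473
  x_3 = 1.167086 - (-0.149473)×(1.167086 - 2.190000)/(-0.149473 - 2.139113)
       = 1.233894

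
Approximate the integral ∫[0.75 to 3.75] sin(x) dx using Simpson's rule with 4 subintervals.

f(x) = sin(x)
a = 0.75, b = 3.75, n = 4
h = (b - a)/n = 0.750000

Simpson's rule: (h/3)[f(x₀) + 4f(x₁) + 2f(x₂) + ... + f(xₙ)]

x_0 = 0.7500, f(x_0) = 0.681639, coefficient = 1
x_1 = 1.5000, f(x_1) = 0.997495, coefficient = 4
x_2 = 2.2500, f(x_2) = 0.778073, coefficient = 2
x_3 = 3.0000, f(x_3) = 0.141120, coefficient = 4
x_4 = 3.7500, f(x_4) = -0.571561, coefficient = 1

I ≈ (0.750000/3) × 6.220684 = 1.555171
Exact value: 1.552248
Error: 0.002923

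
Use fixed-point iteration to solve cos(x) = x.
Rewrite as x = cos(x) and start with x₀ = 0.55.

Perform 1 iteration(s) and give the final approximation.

Equation: cos(x) = x
Fixed-point form: x = cos(x)
x₀ = 0.55

x_1 = g(0.550000) = 0.852525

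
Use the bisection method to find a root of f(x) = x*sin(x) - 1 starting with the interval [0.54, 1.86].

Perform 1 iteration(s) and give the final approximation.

f(x) = x*sin(x) - 1
Initial interval: [0.54, 1.86]

Iteration 1:
  c_1 = (0.540000 + 1.860000)/2 = 1.200000
  f(c_1) = f(1.200000) = 0.118447
  f(a) × f(c) < 0, new interval: [0.540000, 1.200000]

After 1 iteration(s), the approximation is c_1 = 1.200000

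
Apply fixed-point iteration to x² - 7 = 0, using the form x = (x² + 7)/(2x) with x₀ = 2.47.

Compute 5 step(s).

Equation: x² - 7 = 0
Fixed-point form: x = (x² + 7)/(2x)
x₀ = 2.47

x_1 = g(2.470000) = 2.652004
x_2 = g(2.652004) = 2.645759
x_3 = g(2.645759) = 2.645751
x_4 = g(2.645751) = 2.645751
x_5 = g(2.645751) = 2.645751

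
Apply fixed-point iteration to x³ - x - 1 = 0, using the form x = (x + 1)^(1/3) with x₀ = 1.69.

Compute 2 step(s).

Equation: x³ - x - 1 = 0
Fixed-point form: x = (x + 1)^(1/3)
x₀ = 1.69

x_1 = g(1.690000) = 1.390755
x_2 = g(1.390755) = 1.337145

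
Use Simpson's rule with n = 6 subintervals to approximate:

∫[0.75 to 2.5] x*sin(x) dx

f(x) = x*sin(x)
a = 0.75, b = 2.5, n = 6
h = (b - a)/n = 0.291667

Simpson's rule: (h/3)[f(x₀) + 4f(x₁) + 2f(x₂) + ... + f(xₙ)]

x_0 = 0.7500, f(x_0) = 0.511229, coefficient = 1
x_1 = 1.0417, f(x_1) = 0.899215, coefficient = 4
x_2 = 1.3333, f(x_2) = 1.295917, coefficient = 2
x_3 = 1.6250, f(x_3) = 1.622613, coefficient = 4
x_4 = 1.9167, f(x_4) = 1.803163, coefficient = 2
x_5 = 2.2083, f(x_5) = 1.774538, coefficient = 4
x_6 = 2.5000, f(x_6) = 1.496180, coefficient = 1

I ≈ (0.291667/3) × 25.391036 = 2.468573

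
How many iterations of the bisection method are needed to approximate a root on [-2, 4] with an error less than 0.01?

We need (b-a)/2^n ≤ 0.01
(4 - (-2))/2^n ≤ 0.01
6/2^n ≤ 0.01
2^n ≥ 600
n ≥ log₂(600) = 9.23
n ≥ 10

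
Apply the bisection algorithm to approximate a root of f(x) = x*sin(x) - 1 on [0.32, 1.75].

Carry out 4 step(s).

f(x) = x*sin(x) - 1
Initial interval: [0.32, 1.75]

Iteration 1:
  c_1 = (0.320000 + 1.750000)/2 = 1.035000
  f(c_1) = f(1.035000) = -0.110042
  f(a) × f(c) ≥ 0, new interval: [1.035000, 1.750000]
Iteration 2:
  c_2 = (1.035000 + 1.750000)/2 = 1.392500
  f(c_2) = f(1.392500) = 0.370425
  f(a) × f(c) < 0, new interval: [1.035000, 1.392500]
Iteration 3:
  c_3 = (1.035000 + 1.392500)/2 = 1.213750
  f(c_3) = f(1.213750) = 0.137203
  f(a) × f(c) < 0, new interval: [1.035000, 1.213750]
Iteration 4:
  c_4 = (1.035000 + 1.213750)/2 = 1.124375
  f(c_4) = f(1.124375) = 0.014184
  f(a) × f(c) < 0, new interval: [1.035000, 1.124375]

After 4 iteration(s), the approximation is c_4 = 1.124375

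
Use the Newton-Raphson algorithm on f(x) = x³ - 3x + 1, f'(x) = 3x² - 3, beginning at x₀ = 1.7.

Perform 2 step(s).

f(x) = x³ - 3x + 1
f'(x) = 3x² - 3
x₀ = 1.7

Newton-Raphson formula: x_{n+1} = x_n - f(x_n)/f'(x_n)

Iteration 1:
  f(1.700000) = 0.813000
  f'(1.700000) = 5.670000
  x_1 = 1.700000 - 0.813000/5.670000 = 1.556614
Iteration 2:
  f(1.556614) = 0.101906
  f'(1.556614) = 4.269139
  x_2 = 1.556614 - 0.101906/4.269139 = 1.532743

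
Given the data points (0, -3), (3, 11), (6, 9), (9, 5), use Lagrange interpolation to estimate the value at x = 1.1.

Lagrange interpolation formula:
P(x) = Σ yᵢ × Lᵢ(x)
where Lᵢ(x) = Π_{j≠i} (x - xⱼ)/(xᵢ - xⱼ)

L_0(1.1) = (1.1 - 3)/(0 - 3) × (1.1 - 6)/(0 - 6) × (1.1 - 9)/(0 - 9) = 0.454006
L_1(1.1) = (1.1 - 0)/(3 - 0) × (1.1 - 6)/(3 - 6) × (1.1 - 9)/(3 - 9) = 0.788537
L_2(1.1) = (1.1 - 0)/(6 - 0) × (1.1 - 3)/(6 - 3) × (1.1 - 9)/(6 - 9) = -0.305759
L_3(1.1) = (1.1 - 0)/(9 - 0) × (1.1 - 3)/(9 - 3) × (1.1 - 6)/(9 - 6) = 0.063216

P(1.1) = (-3)×L_0(1.1) + 11×L_1(1.1) + 9×L_2(1.1) + 5×L_3(1.1)
P(1.1) = 4.876136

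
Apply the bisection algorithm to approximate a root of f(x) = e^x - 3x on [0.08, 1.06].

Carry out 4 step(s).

f(x) = e^x - 3x
Initial interval: [0.08, 1.06]

Iteration 1:
  c_1 = (0.080000 + 1.060000)/2 = 0.570000
  f(c_1) = f(0.570000) = 0.058267
  f(a) × f(c) ≥ 0, new interval: [0.570000, 1.060000]
Iteration 2:
  c_2 = (0.570000 + 1.060000)/2 = 0.815000
  f(c_2) = f(0.815000) = -0.185824
  f(a) × f(c) < 0, new interval: [0.570000, 0.815000]
Iteration 3:
  c_3 = (0.570000 + 0.815000)/2 = 0.692500
  f(c_3) = f(0.692500) = -0.078794
  f(a) × f(c) < 0, new interval: [0.570000, 0.692500]
Iteration 4:
  c_4 = (0.570000 + 0.692500)/2 = 0.631250
  f(c_4) = f(0.631250) = -0.013791
  f(a) × f(c) < 0, new interval: [0.570000, 0.631250]

After 4 iteration(s), the approximation is c_4 = 0.631250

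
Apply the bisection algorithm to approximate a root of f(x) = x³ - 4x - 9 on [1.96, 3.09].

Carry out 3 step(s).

f(x) = x³ - 4x - 9
Initial interval: [1.96, 3.09]

Iteration 1:
  c_1 = (1.960000 + 3.090000)/2 = 2.525000
  f(c_1) = f(2.525000) = -3.001547
  f(a) × f(c) ≥ 0, new interval: [2.525000, 3.090000]
Iteration 2:
  c_2 = (2.525000 + 3.090000)/2 = 2.807500
  f(c_2) = f(2.807500) = 1.898873
  f(a) × f(c) < 0, new interval: [2.525000, 2.807500]
Iteration 3:
  c_3 = (2.525000 + 2.807500)/2 = 2.666250
  f(c_3) = f(2.666250) = -0.710925
  f(a) × f(c) ≥ 0, new interval: [2.666250, 2.807500]

After 3 iteration(s), the approximation is c_3 = 2.666250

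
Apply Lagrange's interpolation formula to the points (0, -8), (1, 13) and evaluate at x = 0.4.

Lagrange interpolation formula:
P(x) = Σ yᵢ × Lᵢ(x)
where Lᵢ(x) = Π_{j≠i} (x - xⱼ)/(xᵢ - xⱼ)

L_0(0.4) = (0.4 - 1)/(0 - 1) = 0.600000
L_1(0.4) = (0.4 - 0)/(1 - 0) = 0.400000

P(0.4) = (-8)×L_0(0.4) + 13×L_1(0.4)
P(0.4) = 0.400000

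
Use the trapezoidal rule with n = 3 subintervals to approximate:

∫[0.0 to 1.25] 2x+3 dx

f(x) = 2x+3
a = 0.0, b = 1.25, n = 3
h = (b - a)/n = 0.416667

Trapezoidal rule: (h/2)[f(x₀) + 2f(x₁) + 2f(x₂) + ... + f(xₙ)]

x_0 = 0.0000, f(x_0) = 3.000000, coefficient = 1
x_1 = 0.4167, f(x_1) = 3.833333, coefficient = 2
x_2 = 0.8333, f(x_2) = 4.666667, coefficient = 2
x_3 = 1.2500, f(x_3) = 5.500000, coefficient = 1

I ≈ (0.416667/2) × 25.500000 = 5.312500
Exact value: 5.312500
Error: 0.000000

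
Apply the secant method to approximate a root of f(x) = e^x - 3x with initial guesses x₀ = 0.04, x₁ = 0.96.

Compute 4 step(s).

f(x) = e^x - 3x
x₀ = 0.04, x₁ = 0.96

Secant formula: x_{n+1} = x_n - f(x_n)(x_n - x_{n-1})/(f(x_n) - f(x_{n-1}))

Iteration 1:
  f(0.040000) = 0.920811
  f(0.960000) = -0.268304
  x_2 = 0.960000 - (-0.268304)×(0.960000 - 0.040000)/(-0.268304 - 0.920811)
       = 0.752418
Iteration 2:
  f(0.960000) = -0.268304
  f(0.752418) = -0.135128
  x_3 = 0.752418 - (-0.135128)×(0.752418 - 0.960000)/(-0.135128 - (-0.268304))
       = 0.541790
Iteration 3:
  f(0.752418) = -0.135128
  f(0.541790) = 0.093711
  x_4 = 0.541790 - 0.093711×(0.541790 - 0.752418)/(0.093711 - (-0.135128))
       = 0.628043
Iteration 4:
  f(0.541790) = 0.093711
  f(0.628043) = -0.010190
  x_5 = 0.628043 - (-0.010190)×(0.628043 - 0.541790)/(-0.010190 - 0.093711)
       = 0.619584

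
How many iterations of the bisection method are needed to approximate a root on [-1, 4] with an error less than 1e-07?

We need (b-a)/2^n ≤ 1e-07
(4 - (-1))/2^n ≤ 1e-07
5/2^n ≤ 1e-07
2^n ≥ 50000000
n ≥ log₂(50000000) = 25.58
n ≥ 26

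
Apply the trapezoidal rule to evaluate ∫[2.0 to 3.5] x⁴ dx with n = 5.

f(x) = x⁴
a = 2.0, b = 3.5, n = 5
h = (b - a)/n = 0.300000

Trapezoidal rule: (h/2)[f(x₀) + 2f(x₁) + 2f(x₂) + ... + f(xₙ)]

x_0 = 2.0000, f(x_0) = 16.000000, coefficient = 1
x_1 = 2.3000, f(x_1) = 27.984100, coefficient = 2
x_2 = 2.6000, f(x_2) = 45.697600, coefficient = 2
x_3 = 2.9000, f(x_3) = 70.728100, coefficient = 2
x_4 = 3.2000, f(x_4) = 104.857600, coefficient = 2
x_5 = 3.5000, f(x_5) = 150.062500, coefficient = 1

I ≈ (0.300000/2) × 664.597300 = 99.689595
Exact value: 98.643750
Error: 1.045845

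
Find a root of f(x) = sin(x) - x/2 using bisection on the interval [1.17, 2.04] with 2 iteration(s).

f(x) = sin(x) - x/2
Initial interval: [1.17, 2.04]

Iteration 1:
  c_1 = (1.170000 + 2.040000)/2 = 1.605000
  f(c_1) = f(1.605000) = 0.196915
  f(a) × f(c) ≥ 0, new interval: [1.605000, 2.040000]
Iteration 2:
  c_2 = (1.605000 + 2.040000)/2 = 1.822500
  f(c_2) = f(1.822500) = 0.057240
  f(a) × f(c) ≥ 0, new interval: [1.822500, 2.040000]

After 2 iteration(s), the approximation is c_2 = 1.822500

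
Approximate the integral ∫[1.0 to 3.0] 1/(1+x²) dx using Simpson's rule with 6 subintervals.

f(x) = 1/(1+x²)
a = 1.0, b = 3.0, n = 6
h = (b - a)/n = 0.333333

Simpson's rule: (h/3)[f(x₀) + 4f(x₁) + 2f(x₂) + ... + f(xₙ)]

x_0 = 1.0000, f(x_0) = 0.500000, coefficient = 1
x_1 = 1.3333, f(x_1) = 0.360000, coefficient = 4
x_2 = 1.6667, f(x_2) = 0.264706, coefficient = 2
x_3 = 2.0000, f(x_3) = 0.200000, coefficient = 4
x_4 = 2.3333, f(x_4) = 0.155172, coefficient = 2
x_5 = 2.6667, f(x_5) = 0.123288, coefficient = 4
x_6 = 3.0000, f(x_6) = 0.100000, coefficient = 1

I ≈ (0.333333/3) × 4.172907 = 0.463656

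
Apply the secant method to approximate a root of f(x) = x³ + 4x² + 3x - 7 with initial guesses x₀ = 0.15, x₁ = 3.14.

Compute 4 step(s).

f(x) = x³ + 4x² + 3x - 7
x₀ = 0.15, x₁ = 3.14

Secant formula: x_{n+1} = x_n - f(x_n)(x_n - x_{n-1})/(f(x_n) - f(x_{n-1}))

Iteration 1:
  f(0.150000) = -6.456625
  f(3.140000) = 72.817544
  x_2 = 3.140000 - 72.817544×(3.140000 - 0.150000)/(72.817544 - (-6.456625))
       = 0.393526
Iteration 2:
  f(3.140000) = 72.817544
  f(0.393526) = -5.139030
  x_3 = 0.393526 - (-5.139030)×(0.393526 - 3.140000)/(-5.139030 - 72.817544)
       = 0.574578
Iteration 3:
  f(0.393526) = -5.139030
  f(0.574578) = -3.766015
  x_4 = 0.574578 - (-3.766015)×(0.574578 - 0.393526)/(-3.766015 - (-5.139030))
       = 1.071183
Iteration 4:
  f(0.574578) = -3.766015
  f(1.071183) = 2.032385
  x_5 = 1.071183 - 2.032385×(1.071183 - 0.574578)/(2.032385 - (-3.766015))
       = 0.897119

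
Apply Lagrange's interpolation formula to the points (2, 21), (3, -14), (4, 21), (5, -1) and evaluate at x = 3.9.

Lagrange interpolation formula:
P(x) = Σ yᵢ × Lᵢ(x)
where Lᵢ(x) = Π_{j≠i} (x - xⱼ)/(xᵢ - xⱼ)

L_0(3.9) = (3.9 - 3)/(2 - 3) × (3.9 - 4)/(2 - 4) × (3.9 - 5)/(2 - 5) = -0.016500
L_1(3.9) = (3.9 - 2)/(3 - 2) × (3.9 - 4)/(3 - 4) × (3.9 - 5)/(3 - 5) = 0.104500
L_2(3.9) = (3.9 - 2)/(4 - 2) × (3.9 - 3)/(4 - 3) × (3.9 - 5)/(4 - 5) = 0.940500
L_3(3.9) = (3.9 - 2)/(5 - 2) × (3.9 - 3)/(5 - 3) × (3.9 - 4)/(5 - 4) = -0.028500

P(3.9) = 21×L_0(3.9) + (-14)×L_1(3.9) + 21×L_2(3.9) + (-1)×L_3(3.9)
P(3.9) = 17.969500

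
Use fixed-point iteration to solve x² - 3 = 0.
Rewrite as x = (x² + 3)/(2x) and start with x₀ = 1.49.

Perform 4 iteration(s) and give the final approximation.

Equation: x² - 3 = 0
Fixed-point form: x = (x² + 3)/(2x)
x₀ = 1.49

x_1 = g(1.490000) = 1.751711
x_2 = g(1.751711) = 1.732161
x_3 = g(1.732161) = 1.732051
x_4 = g(1.732051) = 1.732051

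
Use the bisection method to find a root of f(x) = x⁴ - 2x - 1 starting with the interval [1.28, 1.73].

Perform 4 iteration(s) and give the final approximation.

f(x) = x⁴ - 2x - 1
Initial interval: [1.28, 1.73]

Iteration 1:
  c_1 = (1.280000 + 1.730000)/2 = 1.505000
  f(c_1) = f(1.505000) = 1.120338
  f(a) × f(c) < 0, new interval: [1.280000, 1.505000]
Iteration 2:
  c_2 = (1.280000 + 1.505000)/2 = 1.392500
  f(c_2) = f(1.392500) = -0.025061
  f(a) × f(c) ≥ 0, new interval: [1.392500, 1.505000]
Iteration 3:
  c_3 = (1.392500 + 1.505000)/2 = 1.448750
  f(c_3) = f(1.448750) = 0.507783
  f(a) × f(c) < 0, new interval: [1.392500, 1.448750]
Iteration 4:
  c_4 = (1.392500 + 1.448750)/2 = 1.420625
  f(c_4) = f(1.420625) = 0.231782
  f(a) × f(c) < 0, new interval: [1.392500, 1.420625]

After 4 iteration(s), the approximation is c_4 = 1.420625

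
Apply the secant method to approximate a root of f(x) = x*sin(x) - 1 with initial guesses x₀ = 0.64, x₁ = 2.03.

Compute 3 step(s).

f(x) = x*sin(x) - 1
x₀ = 0.64, x₁ = 2.03

Secant formula: x_{n+1} = x_n - f(x_n)(x_n - x_{n-1})/(f(x_n) - f(x_{n-1}))

Iteration 1:
  f(0.640000) = -0.617795
  f(2.030000) = 0.819704
  x_2 = 2.030000 - 0.819704×(2.030000 - 0.640000)/(0.819704 - (-0.617795))
       = 1.237381
Iteration 2:
  f(2.030000) = 0.819704
  f(1.237381) = 0.169239
  x_3 = 1.237381 - 0.169239×(1.237381 - 2.030000)/(0.169239 - 0.819704)
       = 1.031156
Iteration 3:
  f(1.237381) = 0.169239
  f(1.031156) = -0.115377
  x_4 = 1.031156 - (-0.115377)×(1.031156 - 1.237381)/(-0.115377 - 0.169239)
       = 1.114756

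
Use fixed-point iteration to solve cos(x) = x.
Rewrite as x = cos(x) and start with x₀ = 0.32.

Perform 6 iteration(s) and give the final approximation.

Equation: cos(x) = x
Fixed-point form: x = cos(x)
x₀ = 0.32

x_1 = g(0.320000) = 0.949235
x_2 = g(0.949235) = 0.582305
x_3 = g(0.582305) = 0.835197
x_4 = g(0.835197) = 0.671031
x_5 = g(0.671031) = 0.783181
x_6 = g(0.783181) = 0.708673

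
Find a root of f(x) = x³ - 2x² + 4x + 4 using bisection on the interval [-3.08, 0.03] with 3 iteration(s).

f(x) = x³ - 2x² + 4x + 4
Initial interval: [-3.08, 0.03]

Iteration 1:
  c_1 = (-3.080000 + 0.030000)/2 = -1.525000
  f(c_1) = f(-1.525000) = -10.297828
  f(a) × f(c) ≥ 0, new interval: [-1.525000, 0.030000]
Iteration 2:
  c_2 = (-1.525000 + 0.030000)/2 = -0.747500
  f(c_2) = f(-0.747500) = -0.525183
  f(a) × f(c) ≥ 0, new interval: [-0.747500, 0.030000]
Iteration 3:
  c_3 = (-0.747500 + 0.030000)/2 = -0.358750
  f(c_3) = f(-0.358750) = 2.261425
  f(a) × f(c) < 0, new interval: [-0.747500, -0.358750]

After 3 iteration(s), the approximation is c_3 = -0.358750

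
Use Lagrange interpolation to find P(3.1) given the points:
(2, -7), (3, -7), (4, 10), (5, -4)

Lagrange interpolation formula:
P(x) = Σ yᵢ × Lᵢ(x)
where Lᵢ(x) = Π_{j≠i} (x - xⱼ)/(xᵢ - xⱼ)

L_0(3.1) = (3.1 - 3)/(2 - 3) × (3.1 - 4)/(2 - 4) × (3.1 - 5)/(2 - 5) = -0.028500
L_1(3.1) = (3.1 - 2)/(3 - 2) × (3.1 - 4)/(3 - 4) × (3.1 - 5)/(3 - 5) = 0.940500
L_2(3.1) = (3.1 - 2)/(4 - 2) × (3.1 - 3)/(4 - 3) × (3.1 - 5)/(4 - 5) = 0.104500
L_3(3.1) = (3.1 - 2)/(5 - 2) × (3.1 - 3)/(5 - 3) × (3.1 - 4)/(5 - 4) = -0.016500

P(3.1) = (-7)×L_0(3.1) + (-7)×L_1(3.1) + 10×L_2(3.1) + (-4)×L_3(3.1)
P(3.1) = -5.273000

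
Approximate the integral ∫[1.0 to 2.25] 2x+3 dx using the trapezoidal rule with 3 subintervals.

f(x) = 2x+3
a = 1.0, b = 2.25, n = 3
h = (b - a)/n = 0.416667

Trapezoidal rule: (h/2)[f(x₀) + 2f(x₁) + 2f(x₂) + ... + f(xₙ)]

x_0 = 1.0000, f(x_0) = 5.000000, coefficient = 1
x_1 = 1.4167, f(x_1) = 5.833333, coefficient = 2
x_2 = 1.8333, f(x_2) = 6.666667, coefficient = 2
x_3 = 2.2500, f(x_3) = 7.500000, coefficient = 1

I ≈ (0.416667/2) × 37.500000 = 7.812500
Exact value: 7.812500
Error: 0.000000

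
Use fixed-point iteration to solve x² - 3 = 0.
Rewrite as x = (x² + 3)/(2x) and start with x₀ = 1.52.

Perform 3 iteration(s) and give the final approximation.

Equation: x² - 3 = 0
Fixed-point form: x = (x² + 3)/(2x)
x₀ = 1.52

x_1 = g(1.520000) = 1.746842
x_2 = g(1.746842) = 1.732113
x_3 = g(1.732113) = 1.732051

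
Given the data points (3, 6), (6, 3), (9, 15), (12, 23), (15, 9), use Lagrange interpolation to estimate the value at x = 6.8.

Lagrange interpolation formula:
P(x) = Σ yᵢ × Lᵢ(x)
where Lᵢ(x) = Π_{j≠i} (x - xⱼ)/(xᵢ - xⱼ)

L_0(6.8) = (6.8 - 6)/(3 - 6) × (6.8 - 9)/(3 - 9) × (6.8 - 12)/(3 - 12) × (6.8 - 15)/(3 - 15) = -0.038604
L_1(6.8) = (6.8 - 3)/(6 - 3) × (6.8 - 9)/(6 - 9) × (6.8 - 12)/(6 - 12) × (6.8 - 15)/(6 - 15) = 0.733478
L_2(6.8) = (6.8 - 3)/(9 - 3) × (6.8 - 6)/(9 - 6) × (6.8 - 12)/(9 - 12) × (6.8 - 15)/(9 - 15) = 0.400079
L_3(6.8) = (6.8 - 3)/(12 - 3) × (6.8 - 6)/(12 - 6) × (6.8 - 9)/(12 - 9) × (6.8 - 15)/(12 - 15) = -0.112843
L_4(6.8) = (6.8 - 3)/(15 - 3) × (6.8 - 6)/(15 - 6) × (6.8 - 9)/(15 - 9) × (6.8 - 12)/(15 - 12) = 0.017890

P(6.8) = 6×L_0(6.8) + 3×L_1(6.8) + 15×L_2(6.8) + 23×L_3(6.8) + 9×L_4(6.8)
P(6.8) = 5.535618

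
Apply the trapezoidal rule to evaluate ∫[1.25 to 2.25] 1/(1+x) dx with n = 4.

f(x) = 1/(1+x)
a = 1.25, b = 2.25, n = 4
h = (b - a)/n = 0.250000

Trapezoidal rule: (h/2)[f(x₀) + 2f(x₁) + 2f(x₂) + ... + f(xₙ)]

x_0 = 1.2500, f(x_0) = 0.444444, coefficient = 1
x_1 = 1.5000, f(x_1) = 0.400000, coefficient = 2
x_2 = 1.7500, f(x_2) = 0.363636, coefficient = 2
x_3 = 2.0000, f(x_3) = 0.333333, coefficient = 2
x_4 = 2.2500, f(x_4) = 0.307692, coefficient = 1

I ≈ (0.250000/2) × 2.946076 = 0.368260
Exact value: 0.367725
Error: 0.000535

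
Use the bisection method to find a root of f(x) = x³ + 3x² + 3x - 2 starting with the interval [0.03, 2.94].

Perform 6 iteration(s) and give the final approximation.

f(x) = x³ + 3x² + 3x - 2
Initial interval: [0.03, 2.94]

Iteration 1:
  c_1 = (0.030000 + 2.940000)/2 = 1.485000
  f(c_1) = f(1.485000) = 12.345434
  f(a) × f(c) < 0, new interval: [0.030000, 1.485000]
Iteration 2:
  c_2 = (0.030000 + 1.485000)/2 = 0.757500
  f(c_2) = f(0.757500) = 2.428577
  f(a) × f(c) < 0, new interval: [0.030000, 0.757500]
Iteration 3:
  c_3 = (0.030000 + 0.757500)/2 = 0.393750
  f(c_3) = f(0.393750) = -0.292586
  f(a) × f(c) ≥ 0, new interval: [0.393750, 0.757500]
Iteration 4:
  c_4 = (0.393750 + 0.757500)/2 = 0.575625
  f(c_4) = f(0.575625) = 0.911637
  f(a) × f(c) < 0, new interval: [0.393750, 0.575625]
Iteration 5:
  c_5 = (0.393750 + 0.575625)/2 = 0.484687
  f(c_5) = f(0.484687) = 0.272692
  f(a) × f(c) < 0, new interval: [0.393750, 0.484687]
Iteration 6:
  c_6 = (0.393750 + 0.484687)/2 = 0.439219
  f(c_6) = f(0.439219) = -0.018873
  f(a) × f(c) ≥ 0, new interval: [0.439219, 0.484687]

After 6 iteration(s), the approximation is c_6 = 0.439219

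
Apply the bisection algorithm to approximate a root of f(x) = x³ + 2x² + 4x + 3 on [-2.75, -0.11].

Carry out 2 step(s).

f(x) = x³ + 2x² + 4x + 3
Initial interval: [-2.75, -0.11]

Iteration 1:
  c_1 = (-2.750000 + (-0.110000))/2 = -1.430000
  f(c_1) = f(-1.430000) = -1.554407
  f(a) × f(c) ≥ 0, new interval: [-1.430000, -0.110000]
Iteration 2:
  c_2 = (-1.430000 + (-0.110000))/2 = -0.770000
  f(c_2) = f(-0.770000) = 0.649267
  f(a) × f(c) < 0, new interval: [-1.430000, -0.770000]

After 2 iteration(s), the approximation is c_2 = -0.770000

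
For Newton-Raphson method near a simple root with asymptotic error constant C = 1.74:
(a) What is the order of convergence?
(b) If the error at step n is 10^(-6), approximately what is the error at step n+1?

(a) Newton-Raphson has quadratic (order 2) convergence near simple roots.
    This means |e_{n+1}| ≈ C|e_n|².

(b) With |e_n| = 10^(-6) and C = 1.74:
    |e_{n+1}| ≈ 1.74 × (10^(-6))² = 1.74 × 10^(-12)

(a) 2 (quadratic); (b) |e_{n+1}| ≈ 1.740e-12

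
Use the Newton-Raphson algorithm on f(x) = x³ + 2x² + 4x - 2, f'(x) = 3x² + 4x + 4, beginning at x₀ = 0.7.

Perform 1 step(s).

f(x) = x³ + 2x² + 4x - 2
f'(x) = 3x² + 4x + 4
x₀ = 0.7

Newton-Raphson formula: x_{n+1} = x_n - f(x_n)/f'(x_n)

Iteration 1:
  f(0.700000) = 2.123000
  f'(0.700000) = 8.270000
  x_1 = 0.700000 - 2.123000/8.270000 = 0.443289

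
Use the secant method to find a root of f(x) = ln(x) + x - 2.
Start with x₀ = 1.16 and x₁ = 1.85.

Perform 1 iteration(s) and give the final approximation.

f(x) = ln(x) + x - 2
x₀ = 1.16, x₁ = 1.85

Secant formula: x_{n+1} = x_n - f(x_n)(x_n - x_{n-1})/(f(x_n) - f(x_{n-1}))

Iteration 1:
  f(1.160000) = -0.691580
  f(1.850000) = 0.465186
  x_2 = 1.850000 - 0.465186×(1.850000 - 1.160000)/(0.465186 - (-0.691580))
       = 1.572521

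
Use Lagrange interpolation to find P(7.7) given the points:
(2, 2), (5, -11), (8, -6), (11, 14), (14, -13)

Lagrange interpolation formula:
P(x) = Σ yᵢ × Lᵢ(x)
where Lᵢ(x) = Π_{j≠i} (x - xⱼ)/(xᵢ - xⱼ)

L_0(7.7) = (7.7 - 5)/(2 - 5) × (7.7 - 8)/(2 - 8) × (7.7 - 11)/(2 - 11) × (7.7 - 14)/(2 - 14) = -0.008662
L_1(7.7) = (7.7 - 2)/(5 - 2) × (7.7 - 8)/(5 - 8) × (7.7 - 11)/(5 - 11) × (7.7 - 14)/(5 - 14) = 0.073150
L_2(7.7) = (7.7 - 2)/(8 - 2) × (7.7 - 5)/(8 - 5) × (7.7 - 11)/(8 - 11) × (7.7 - 14)/(8 - 14) = 0.987525
L_3(7.7) = (7.7 - 2)/(11 - 2) × (7.7 - 5)/(11 - 5) × (7.7 - 8)/(11 - 8) × (7.7 - 14)/(11 - 14) = -0.059850
L_4(7.7) = (7.7 - 2)/(14 - 2) × (7.7 - 5)/(14 - 5) × (7.7 - 8)/(14 - 8) × (7.7 - 11)/(14 - 11) = 0.007837

P(7.7) = 2×L_0(7.7) + (-11)×L_1(7.7) + (-6)×L_2(7.7) + 14×L_3(7.7) + (-13)×L_4(7.7)
P(7.7) = -7.686912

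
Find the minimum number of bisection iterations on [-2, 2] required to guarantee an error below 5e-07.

We need (b-a)/2^n ≤ 5e-07
(2 - (-2))/2^n ≤ 5e-07
4/2^n ≤ 5e-07
2^n ≥ 8000000
n ≥ log₂(8000000) = 22.93
n ≥ 23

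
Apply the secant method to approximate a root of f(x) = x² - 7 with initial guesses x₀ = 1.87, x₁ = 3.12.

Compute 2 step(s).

f(x) = x² - 7
x₀ = 1.87, x₁ = 3.12

Secant formula: x_{n+1} = x_n - f(x_n)(x_n - x_{n-1})/(f(x_n) - f(x_{n-1}))

Iteration 1:
  f(1.870000) = -3.503100
  f(3.120000) = 2.734400
  x_2 = 3.120000 - 2.734400×(3.120000 - 1.870000)/(2.734400 - (-3.503100))
       = 2.572024
Iteration 2:
  f(3.120000) = 2.734400
  f(2.572024) = -0.384692
  x_3 = 2.572024 - (-0.384692)×(2.572024 - 3.120000)/(-0.384692 - 2.734400)
       = 2.639608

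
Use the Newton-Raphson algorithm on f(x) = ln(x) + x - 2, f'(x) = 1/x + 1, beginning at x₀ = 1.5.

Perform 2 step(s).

f(x) = ln(x) + x - 2
f'(x) = 1/x + 1
x₀ = 1.5

Newton-Raphson formula: x_{n+1} = x_n - f(x_n)/f'(x_n)

Iteration 1:
  f(1.500000) = -0.094535
  f'(1.500000) = 1.666667
  x_1 = 1.500000 - (-0.094535)/1.666667 = 1.556721
Iteration 2:
  f(1.556721) = -0.000697
  f'(1.556721) = 1.642376
  x_2 = 1.556721 - (-0.000697)/1.642376 = 1.557146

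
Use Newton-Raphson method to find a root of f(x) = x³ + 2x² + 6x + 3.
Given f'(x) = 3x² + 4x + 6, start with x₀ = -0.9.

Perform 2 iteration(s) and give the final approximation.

f(x) = x³ + 2x² + 6x + 3
f'(x) = 3x² + 4x + 6
x₀ = -0.9

Newton-Raphson formula: x_{n+1} = x_n - f(x_n)/f'(x_n)

Iteration 1:
  f(-0.900000) = -1.509000
  f'(-0.900000) = 4.830000
  x_1 = -0.900000 - (-1.509000)/4.830000 = -0.587578
Iteration 2:
  f(-0.587578) = -0.037831
  f'(-0.587578) = 4.685432
  x_2 = -0.587578 - (-0.037831)/4.685432 = -0.579504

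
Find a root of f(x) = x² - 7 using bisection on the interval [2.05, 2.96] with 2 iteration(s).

f(x) = x² - 7
Initial interval: [2.05, 2.96]

Iteration 1:
  c_1 = (2.050000 + 2.960000)/2 = 2.505000
  f(c_1) = f(2.505000) = -0.724975
  f(a) × f(c) ≥ 0, new interval: [2.505000, 2.960000]
Iteration 2:
  c_2 = (2.505000 + 2.960000)/2 = 2.732500
  f(c_2) = f(2.732500) = 0.466556
  f(a) × f(c) < 0, new interval: [2.505000, 2.732500]

After 2 iteration(s), the approximation is c_2 = 2.732500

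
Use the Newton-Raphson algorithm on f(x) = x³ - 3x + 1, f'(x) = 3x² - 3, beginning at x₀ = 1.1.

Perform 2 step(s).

f(x) = x³ - 3x + 1
f'(x) = 3x² - 3
x₀ = 1.1

Newton-Raphson formula: x_{n+1} = x_n - f(x_n)/f'(x_n)

Iteration 1:
  f(1.100000) = -0.969000
  f'(1.100000) = 0.630000
  x_1 = 1.100000 - (-0.969000)/0.630000 = 2.638095
Iteration 2:
  f(2.638095) = 11.445661
  f'(2.638095) = 17.878639
  x_2 = 2.638095 - 11.445661/17.878639 = 1.997909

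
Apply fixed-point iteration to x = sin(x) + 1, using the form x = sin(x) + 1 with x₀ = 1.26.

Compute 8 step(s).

Equation: x = sin(x) + 1
Fixed-point form: x = sin(x) + 1
x₀ = 1.26

x_1 = g(1.260000) = 1.952090
x_2 = g(1.952090) = 1.928184
x_3 = g(1.928184) = 1.936814
x_4 = g(1.936814) = 1.933760
x_5 = g(1.933760) = 1.934849
x_6 = g(1.934849) = 1.934462
x_7 = g(1.934462) = 1.934599
x_8 = g(1.934599) = 1.934550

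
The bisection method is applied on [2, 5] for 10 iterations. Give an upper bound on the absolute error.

Bisection error bound: |error| ≤ (b-a)/2^n
|error| ≤ (5 - 2)/2^10 = 3/2^10
|error| ≤ 0.0029296875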